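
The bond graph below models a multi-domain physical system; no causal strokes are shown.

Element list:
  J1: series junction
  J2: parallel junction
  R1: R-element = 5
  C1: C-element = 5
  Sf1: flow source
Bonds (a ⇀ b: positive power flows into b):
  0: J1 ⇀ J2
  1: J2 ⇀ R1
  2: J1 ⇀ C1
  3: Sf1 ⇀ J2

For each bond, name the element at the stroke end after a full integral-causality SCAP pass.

β0 |J2
β1 |R1
β2 |J1
β3 |Sf1

β3 stroke→Sf1  (Sf1 fixes flow; stroke at Sf1)
β2 stroke→J1  (C1: C, integral causality)
β0 stroke→J2  (J1: last free bond brings flow in)
β1 stroke→R1  (0-jn J2 has e-setter on 0)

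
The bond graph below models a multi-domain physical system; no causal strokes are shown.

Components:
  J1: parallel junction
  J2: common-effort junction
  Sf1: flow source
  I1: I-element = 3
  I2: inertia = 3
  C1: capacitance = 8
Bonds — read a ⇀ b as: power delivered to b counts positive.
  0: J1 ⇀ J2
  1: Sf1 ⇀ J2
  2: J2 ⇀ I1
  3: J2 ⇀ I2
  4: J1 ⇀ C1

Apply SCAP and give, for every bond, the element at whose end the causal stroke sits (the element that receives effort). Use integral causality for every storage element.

bond 0 |J2
bond 1 |Sf1
bond 2 |I1
bond 3 |I2
bond 4 |J1

β1 |Sf1  (Sf1: flow source, stroke at near end)
β2 |I1  (I1 outputs flow p/I1)
β3 |I2  (prefer integral on I2)
β0 |J2  (closing 0-jn rule on J2)
β4 |J1  (closing 0-jn rule on J1)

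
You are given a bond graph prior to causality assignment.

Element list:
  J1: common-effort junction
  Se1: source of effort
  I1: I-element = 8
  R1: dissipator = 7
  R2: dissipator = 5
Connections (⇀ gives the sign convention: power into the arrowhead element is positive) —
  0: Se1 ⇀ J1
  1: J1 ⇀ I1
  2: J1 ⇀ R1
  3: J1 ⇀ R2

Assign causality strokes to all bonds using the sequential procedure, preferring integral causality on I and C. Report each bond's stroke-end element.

#0 |J1  (source Se1 imposes e)
#1 |I1  (common-e at J1 fixed by 0)
#2 |R1  (common-e at J1 fixed by 0)
#3 |R2  (J1 effort already set via bond 0)

bond 0 →J1
bond 1 →I1
bond 2 →R1
bond 3 →R2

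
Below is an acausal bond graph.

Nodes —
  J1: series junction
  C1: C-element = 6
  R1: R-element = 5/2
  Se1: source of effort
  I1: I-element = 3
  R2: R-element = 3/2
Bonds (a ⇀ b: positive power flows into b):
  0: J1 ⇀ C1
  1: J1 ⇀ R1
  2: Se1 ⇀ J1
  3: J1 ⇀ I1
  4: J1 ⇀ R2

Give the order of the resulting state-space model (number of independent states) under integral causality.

2  (C1, I1 all integral)

b2 |J1  (Se1: effort source, stroke at far end)
b0 |J1  (C1 integral (e out))
b3 |I1  (I1 integral (f out))
b1 |J1  (common-f at J1 fixed by 3)
b4 |J1  (common-f at J1 fixed by 3)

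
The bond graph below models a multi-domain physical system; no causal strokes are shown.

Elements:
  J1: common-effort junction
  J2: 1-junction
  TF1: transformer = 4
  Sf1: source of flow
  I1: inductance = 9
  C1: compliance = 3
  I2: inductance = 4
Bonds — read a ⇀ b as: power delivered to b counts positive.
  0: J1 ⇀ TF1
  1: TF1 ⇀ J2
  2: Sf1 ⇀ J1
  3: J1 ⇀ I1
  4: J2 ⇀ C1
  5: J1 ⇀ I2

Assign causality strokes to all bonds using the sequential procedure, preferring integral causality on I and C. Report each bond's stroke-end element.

b0 →J1
b1 →TF1
b2 →Sf1
b3 →I1
b4 →J2
b5 →I2

b2 |Sf1  (Sf1 fixes flow; stroke at Sf1)
b3 |I1  (I1 integral (f out))
b4 |J2  (C1: C, integral causality)
b1 |TF1  (closing 1-jn rule on J2)
b0 |J1  (through TF1, causality passes straight; one stroke at TF1)
b5 |I2  (J1: bond 0 brought effort, rest push out)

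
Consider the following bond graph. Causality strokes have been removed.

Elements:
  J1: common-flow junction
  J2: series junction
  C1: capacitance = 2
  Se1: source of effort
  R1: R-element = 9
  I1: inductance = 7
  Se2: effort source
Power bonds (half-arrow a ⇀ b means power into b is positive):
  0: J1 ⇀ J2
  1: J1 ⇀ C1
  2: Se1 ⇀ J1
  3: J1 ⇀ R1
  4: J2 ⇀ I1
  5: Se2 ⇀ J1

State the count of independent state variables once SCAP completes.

2  (C1, I1 all integral)

bond 2 stroke→J1  (Se1: effort source, stroke at far end)
bond 5 stroke→J1  (Se2 fixes effort; stroke away)
bond 1 stroke→J1  (C1 outputs effort q/C1)
bond 4 stroke→I1  (prefer integral on I1)
bond 0 stroke→J2  (common-f at J2 fixed by 4)
bond 3 stroke→J1  (J1 flow already set via bond 0)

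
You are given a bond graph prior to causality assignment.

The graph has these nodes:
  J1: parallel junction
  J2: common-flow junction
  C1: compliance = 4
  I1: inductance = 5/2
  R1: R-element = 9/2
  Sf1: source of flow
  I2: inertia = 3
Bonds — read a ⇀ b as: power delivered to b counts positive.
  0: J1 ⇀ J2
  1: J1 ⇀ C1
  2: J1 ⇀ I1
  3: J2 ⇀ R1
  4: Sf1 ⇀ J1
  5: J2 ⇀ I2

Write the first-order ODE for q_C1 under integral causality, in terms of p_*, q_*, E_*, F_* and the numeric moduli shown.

dq_C1/dt = F_Sf1 - 2*p_I1/5 - p_I2/3

bond 4 →Sf1  (source Sf1 imposes f)
bond 1 →J1  (C1 integral (e out))
bond 0 →J2  (J1 effort already set via bond 1)
bond 2 →I1  (0-jn J1 has e-setter on 1)
bond 5 →I2  (prefer integral on I2)
bond 3 →J2  (J2 flow already set via bond 5)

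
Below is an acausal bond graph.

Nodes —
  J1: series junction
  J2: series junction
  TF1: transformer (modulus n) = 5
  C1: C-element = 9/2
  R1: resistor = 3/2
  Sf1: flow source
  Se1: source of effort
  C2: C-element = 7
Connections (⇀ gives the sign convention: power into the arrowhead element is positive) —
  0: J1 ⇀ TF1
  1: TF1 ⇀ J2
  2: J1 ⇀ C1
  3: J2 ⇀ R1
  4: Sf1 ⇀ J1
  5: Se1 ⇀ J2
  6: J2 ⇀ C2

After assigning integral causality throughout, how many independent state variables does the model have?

2  (C1, C2 all integral)

β4 |Sf1  (Sf1: flow source, stroke at near end)
β5 |J2  (Se1: effort source, stroke at far end)
β0 |J1  (J1: bond 4 brought flow, rest push out)
β2 |J1  (1-jn J1 has f-setter on 4)
β1 |TF1  (TF TF1: opposite of bond 0)
β3 |J2  (common-f at J2 fixed by 1)
β6 |J2  (J2: bond 1 brought flow, rest push out)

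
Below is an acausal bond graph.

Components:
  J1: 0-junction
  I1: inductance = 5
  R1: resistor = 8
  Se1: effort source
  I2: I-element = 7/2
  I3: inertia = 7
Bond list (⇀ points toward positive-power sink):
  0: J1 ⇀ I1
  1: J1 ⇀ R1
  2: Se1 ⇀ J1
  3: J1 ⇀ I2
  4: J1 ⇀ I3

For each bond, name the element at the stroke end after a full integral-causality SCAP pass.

b0 stroke at I1
b1 stroke at R1
b2 stroke at J1
b3 stroke at I2
b4 stroke at I3

β2 →J1  (Se1 fixes effort; stroke away)
β0 →I1  (common-e at J1 fixed by 2)
β1 →R1  (J1: bond 2 brought effort, rest push out)
β3 →I2  (J1: bond 2 brought effort, rest push out)
β4 →I3  (common-e at J1 fixed by 2)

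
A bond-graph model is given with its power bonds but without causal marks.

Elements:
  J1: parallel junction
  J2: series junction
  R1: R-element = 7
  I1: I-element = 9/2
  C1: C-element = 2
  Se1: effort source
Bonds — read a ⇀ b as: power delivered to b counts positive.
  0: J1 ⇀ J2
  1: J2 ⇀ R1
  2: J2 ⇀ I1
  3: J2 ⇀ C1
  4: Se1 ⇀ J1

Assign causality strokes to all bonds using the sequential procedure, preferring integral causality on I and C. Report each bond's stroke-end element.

β4 stroke at J1  (Se1 fixes effort; stroke away)
β0 stroke at J2  (common-e at J1 fixed by 4)
β2 stroke at I1  (I1 outputs flow p/I1)
β1 stroke at J2  (1-jn J2 has f-setter on 2)
β3 stroke at J2  (1-jn J2 has f-setter on 2)

#0 →J2
#1 →J2
#2 →I1
#3 →J2
#4 →J1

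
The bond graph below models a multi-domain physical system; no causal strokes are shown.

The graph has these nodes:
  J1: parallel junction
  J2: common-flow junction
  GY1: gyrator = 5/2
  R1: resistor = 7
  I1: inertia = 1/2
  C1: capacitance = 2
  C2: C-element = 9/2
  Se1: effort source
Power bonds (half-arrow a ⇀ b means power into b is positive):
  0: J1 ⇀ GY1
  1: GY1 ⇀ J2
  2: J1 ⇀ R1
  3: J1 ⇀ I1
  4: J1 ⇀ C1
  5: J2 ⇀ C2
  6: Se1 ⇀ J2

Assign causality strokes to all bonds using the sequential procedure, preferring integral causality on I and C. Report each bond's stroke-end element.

#6 →J2  (Se1: effort source, stroke at far end)
#3 →I1  (I1: I, integral causality)
#4 →J1  (prefer integral on C1)
#0 →GY1  (J1 effort already set via bond 4)
#2 →R1  (J1 effort already set via bond 4)
#1 →GY1  (GY1 both-in/both-out from 0)
#5 →J2  (J2 flow already set via bond 1)

bond 0 →GY1
bond 1 →GY1
bond 2 →R1
bond 3 →I1
bond 4 →J1
bond 5 →J2
bond 6 →J2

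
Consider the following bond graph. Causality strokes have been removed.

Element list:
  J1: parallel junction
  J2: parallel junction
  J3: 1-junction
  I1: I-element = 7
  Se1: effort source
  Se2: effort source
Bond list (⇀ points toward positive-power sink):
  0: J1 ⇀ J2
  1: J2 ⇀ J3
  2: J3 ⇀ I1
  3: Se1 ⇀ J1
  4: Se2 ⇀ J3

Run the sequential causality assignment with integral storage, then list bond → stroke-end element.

#0 stroke→J2
#1 stroke→J3
#2 stroke→I1
#3 stroke→J1
#4 stroke→J3

bond 3 |J1  (Se1: effort source, stroke at far end)
bond 4 |J3  (source Se2 imposes e)
bond 0 |J2  (common-e at J1 fixed by 3)
bond 1 |J3  (J2 effort already set via bond 0)
bond 2 |I1  (J3: last free bond brings flow in)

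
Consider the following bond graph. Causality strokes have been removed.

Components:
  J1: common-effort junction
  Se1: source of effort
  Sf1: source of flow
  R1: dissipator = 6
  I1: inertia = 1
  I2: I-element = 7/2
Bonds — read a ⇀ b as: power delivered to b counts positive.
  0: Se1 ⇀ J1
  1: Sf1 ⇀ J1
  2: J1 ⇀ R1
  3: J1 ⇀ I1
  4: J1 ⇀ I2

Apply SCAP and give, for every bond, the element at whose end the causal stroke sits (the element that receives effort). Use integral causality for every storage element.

bond 0 |J1
bond 1 |Sf1
bond 2 |R1
bond 3 |I1
bond 4 |I2

b0 stroke at J1  (Se1 fixes effort; stroke away)
b1 stroke at Sf1  (Sf1 (Sf) sets flow on bond)
b2 stroke at R1  (0-jn J1 has e-setter on 0)
b3 stroke at I1  (0-jn J1 has e-setter on 0)
b4 stroke at I2  (J1 effort already set via bond 0)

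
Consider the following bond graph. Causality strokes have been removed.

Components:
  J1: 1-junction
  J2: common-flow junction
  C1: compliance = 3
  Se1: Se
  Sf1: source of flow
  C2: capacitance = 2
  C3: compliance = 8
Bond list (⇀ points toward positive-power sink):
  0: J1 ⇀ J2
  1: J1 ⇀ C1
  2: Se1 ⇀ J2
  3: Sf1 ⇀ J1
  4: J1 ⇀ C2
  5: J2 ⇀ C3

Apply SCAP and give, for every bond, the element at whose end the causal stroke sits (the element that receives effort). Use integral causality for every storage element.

bond 2 stroke at J2  (Se1: effort source, stroke at far end)
bond 3 stroke at Sf1  (Sf1 (Sf) sets flow on bond)
bond 0 stroke at J1  (J1 flow already set via bond 3)
bond 1 stroke at J1  (J1 flow already set via bond 3)
bond 4 stroke at J1  (1-jn J1 has f-setter on 3)
bond 5 stroke at J2  (common-f at J2 fixed by 0)

bond 0 stroke→J1
bond 1 stroke→J1
bond 2 stroke→J2
bond 3 stroke→Sf1
bond 4 stroke→J1
bond 5 stroke→J2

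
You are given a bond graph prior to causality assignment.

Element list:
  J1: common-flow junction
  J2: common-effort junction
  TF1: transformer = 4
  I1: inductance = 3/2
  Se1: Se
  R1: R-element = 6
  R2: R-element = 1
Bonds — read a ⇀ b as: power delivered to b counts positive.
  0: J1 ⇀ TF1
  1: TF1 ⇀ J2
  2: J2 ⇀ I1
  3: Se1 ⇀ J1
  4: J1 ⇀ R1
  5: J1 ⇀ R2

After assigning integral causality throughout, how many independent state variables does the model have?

1  (I1 all integral)

#3 stroke at J1  (Se1 fixes effort; stroke away)
#2 stroke at I1  (I1 outputs flow p/I1)
#1 stroke at J2  (closing 0-jn rule on J2)
#0 stroke at TF1  (TF1: transformer flips bond 1)
#4 stroke at J1  (J1 flow already set via bond 0)
#5 stroke at J1  (J1: bond 0 brought flow, rest push out)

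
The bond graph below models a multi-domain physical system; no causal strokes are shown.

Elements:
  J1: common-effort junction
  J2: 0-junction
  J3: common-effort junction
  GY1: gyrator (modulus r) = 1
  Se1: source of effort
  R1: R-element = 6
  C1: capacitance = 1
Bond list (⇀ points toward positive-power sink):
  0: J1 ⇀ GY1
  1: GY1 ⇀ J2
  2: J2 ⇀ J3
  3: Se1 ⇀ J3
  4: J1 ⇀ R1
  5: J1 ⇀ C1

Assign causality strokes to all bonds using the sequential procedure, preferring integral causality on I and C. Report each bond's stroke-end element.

#0 |GY1
#1 |GY1
#2 |J2
#3 |J3
#4 |R1
#5 |J1

#3 →J3  (source Se1 imposes e)
#2 →J2  (0-jn J3 has e-setter on 3)
#1 →GY1  (J2 effort already set via bond 2)
#0 →GY1  (through GY1, causality inverts; strokes same side of GY1)
#5 →J1  (C1 integral (e out))
#4 →R1  (J1: bond 5 brought effort, rest push out)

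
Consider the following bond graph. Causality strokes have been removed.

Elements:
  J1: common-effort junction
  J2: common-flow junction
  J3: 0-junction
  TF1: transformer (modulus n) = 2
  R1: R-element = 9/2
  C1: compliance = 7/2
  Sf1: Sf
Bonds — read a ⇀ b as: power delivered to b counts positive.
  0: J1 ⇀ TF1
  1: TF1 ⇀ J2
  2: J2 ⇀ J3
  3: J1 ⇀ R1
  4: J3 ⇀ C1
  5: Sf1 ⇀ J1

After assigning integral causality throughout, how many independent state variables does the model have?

1  (C1 all integral)

β5 stroke at Sf1  (Sf1 (Sf) sets flow on bond)
β4 stroke at J3  (C1: C, integral causality)
β2 stroke at J2  (0-jn J3 has e-setter on 4)
β1 stroke at TF1  (J2 needs exactly one f-in)
β0 stroke at J1  (TF1: transformer flips bond 1)
β3 stroke at R1  (common-e at J1 fixed by 0)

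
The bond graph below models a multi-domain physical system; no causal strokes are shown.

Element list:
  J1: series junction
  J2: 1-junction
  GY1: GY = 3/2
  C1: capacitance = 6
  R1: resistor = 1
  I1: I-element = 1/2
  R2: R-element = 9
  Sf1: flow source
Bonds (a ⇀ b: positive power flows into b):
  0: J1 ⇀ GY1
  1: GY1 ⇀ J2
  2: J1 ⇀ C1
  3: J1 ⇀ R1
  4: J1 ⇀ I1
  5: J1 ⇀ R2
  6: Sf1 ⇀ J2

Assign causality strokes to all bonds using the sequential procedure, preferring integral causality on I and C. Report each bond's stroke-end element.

bond 6 →Sf1  (source Sf1 imposes f)
bond 1 →J2  (1-jn J2 has f-setter on 6)
bond 0 →J1  (through GY1, causality inverts; strokes same side of GY1)
bond 2 →J1  (C1: C, integral causality)
bond 4 →I1  (I1 outputs flow p/I1)
bond 3 →J1  (1-jn J1 has f-setter on 4)
bond 5 →J1  (1-jn J1 has f-setter on 4)

#0 →J1
#1 →J2
#2 →J1
#3 →J1
#4 →I1
#5 →J1
#6 →Sf1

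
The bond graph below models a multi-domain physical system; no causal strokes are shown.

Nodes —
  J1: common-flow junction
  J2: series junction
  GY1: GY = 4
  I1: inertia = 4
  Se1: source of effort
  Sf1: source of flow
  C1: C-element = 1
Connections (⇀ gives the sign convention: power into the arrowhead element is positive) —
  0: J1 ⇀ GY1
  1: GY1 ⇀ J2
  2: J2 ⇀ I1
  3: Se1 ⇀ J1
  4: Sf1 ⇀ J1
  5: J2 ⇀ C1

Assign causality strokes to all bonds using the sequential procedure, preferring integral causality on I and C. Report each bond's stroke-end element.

β0 stroke at J1
β1 stroke at J2
β2 stroke at I1
β3 stroke at J1
β4 stroke at Sf1
β5 stroke at J2

b3 →J1  (source Se1 imposes e)
b4 →Sf1  (Sf1 fixes flow; stroke at Sf1)
b0 →J1  (J1: bond 4 brought flow, rest push out)
b1 →J2  (GY GY1: same side as bond 0)
b2 →I1  (I1 integral (f out))
b5 →J2  (1-jn J2 has f-setter on 2)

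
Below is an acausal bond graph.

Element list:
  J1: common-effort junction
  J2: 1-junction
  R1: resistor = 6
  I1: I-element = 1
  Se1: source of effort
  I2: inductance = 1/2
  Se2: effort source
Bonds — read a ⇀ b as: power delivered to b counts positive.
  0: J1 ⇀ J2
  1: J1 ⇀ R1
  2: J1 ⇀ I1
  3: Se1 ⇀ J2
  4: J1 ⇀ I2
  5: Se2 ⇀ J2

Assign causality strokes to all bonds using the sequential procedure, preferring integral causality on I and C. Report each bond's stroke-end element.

#0 |J1
#1 |R1
#2 |I1
#3 |J2
#4 |I2
#5 |J2

b3 |J2  (Se1 fixes effort; stroke away)
b5 |J2  (Se2 (Se) sets effort on bond)
b0 |J1  (J2: last free bond brings flow in)
b1 |R1  (J1 effort already set via bond 0)
b2 |I1  (common-e at J1 fixed by 0)
b4 |I2  (J1 effort already set via bond 0)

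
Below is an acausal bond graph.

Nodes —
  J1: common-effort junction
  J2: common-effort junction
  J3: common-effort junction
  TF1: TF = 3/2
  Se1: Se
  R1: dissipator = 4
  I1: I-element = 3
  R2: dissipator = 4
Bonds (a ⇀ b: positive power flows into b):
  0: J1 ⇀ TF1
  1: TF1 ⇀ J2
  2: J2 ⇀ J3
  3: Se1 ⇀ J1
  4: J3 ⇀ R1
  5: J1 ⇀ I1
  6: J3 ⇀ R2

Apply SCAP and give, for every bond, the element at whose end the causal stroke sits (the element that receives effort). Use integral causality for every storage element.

β0 |TF1
β1 |J2
β2 |J3
β3 |J1
β4 |R1
β5 |I1
β6 |R2

#3 stroke at J1  (source Se1 imposes e)
#0 stroke at TF1  (common-e at J1 fixed by 3)
#5 stroke at I1  (0-jn J1 has e-setter on 3)
#1 stroke at J2  (TF TF1: opposite of bond 0)
#2 stroke at J3  (common-e at J2 fixed by 1)
#4 stroke at R1  (0-jn J3 has e-setter on 2)
#6 stroke at R2  (J3: bond 2 brought effort, rest push out)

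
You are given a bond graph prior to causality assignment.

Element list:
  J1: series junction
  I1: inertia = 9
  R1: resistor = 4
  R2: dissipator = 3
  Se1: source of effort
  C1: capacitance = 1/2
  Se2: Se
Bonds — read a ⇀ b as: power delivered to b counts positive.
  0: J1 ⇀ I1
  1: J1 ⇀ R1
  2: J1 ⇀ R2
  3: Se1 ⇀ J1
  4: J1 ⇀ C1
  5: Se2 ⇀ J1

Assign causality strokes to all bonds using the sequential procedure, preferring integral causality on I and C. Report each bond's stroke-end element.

bond 3 stroke at J1  (Se1 (Se) sets effort on bond)
bond 5 stroke at J1  (Se2 fixes effort; stroke away)
bond 0 stroke at I1  (prefer integral on I1)
bond 1 stroke at J1  (J1: bond 0 brought flow, rest push out)
bond 2 stroke at J1  (J1: bond 0 brought flow, rest push out)
bond 4 stroke at J1  (J1: bond 0 brought flow, rest push out)

#0 stroke at I1
#1 stroke at J1
#2 stroke at J1
#3 stroke at J1
#4 stroke at J1
#5 stroke at J1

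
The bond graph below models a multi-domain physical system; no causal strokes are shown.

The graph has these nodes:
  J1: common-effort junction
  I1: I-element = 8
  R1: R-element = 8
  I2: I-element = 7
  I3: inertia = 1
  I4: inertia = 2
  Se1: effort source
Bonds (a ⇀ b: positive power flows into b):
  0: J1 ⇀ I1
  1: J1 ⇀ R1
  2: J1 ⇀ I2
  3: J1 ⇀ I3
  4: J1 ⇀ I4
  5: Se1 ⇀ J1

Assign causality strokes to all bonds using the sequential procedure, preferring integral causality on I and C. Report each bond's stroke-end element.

β5 |J1  (Se1 fixes effort; stroke away)
β0 |I1  (common-e at J1 fixed by 5)
β1 |R1  (J1 effort already set via bond 5)
β2 |I2  (0-jn J1 has e-setter on 5)
β3 |I3  (J1 effort already set via bond 5)
β4 |I4  (0-jn J1 has e-setter on 5)

β0 stroke at I1
β1 stroke at R1
β2 stroke at I2
β3 stroke at I3
β4 stroke at I4
β5 stroke at J1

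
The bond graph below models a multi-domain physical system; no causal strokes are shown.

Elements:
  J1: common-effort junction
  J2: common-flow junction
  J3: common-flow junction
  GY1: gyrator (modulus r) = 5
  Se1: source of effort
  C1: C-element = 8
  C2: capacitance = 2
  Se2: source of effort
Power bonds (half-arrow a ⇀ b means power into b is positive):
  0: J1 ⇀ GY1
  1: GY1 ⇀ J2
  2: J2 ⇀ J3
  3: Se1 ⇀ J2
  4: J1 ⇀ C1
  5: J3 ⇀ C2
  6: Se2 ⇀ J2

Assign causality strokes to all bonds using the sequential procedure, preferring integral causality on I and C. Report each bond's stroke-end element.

bond 0 →GY1
bond 1 →GY1
bond 2 →J2
bond 3 →J2
bond 4 →J1
bond 5 →J3
bond 6 →J2

β3 stroke at J2  (Se1 (Se) sets effort on bond)
β6 stroke at J2  (Se2: effort source, stroke at far end)
β4 stroke at J1  (C1 integral (e out))
β0 stroke at GY1  (J1 effort already set via bond 4)
β1 stroke at GY1  (through GY1, causality inverts; strokes same side of GY1)
β2 stroke at J2  (J2 flow already set via bond 1)
β5 stroke at J3  (common-f at J3 fixed by 2)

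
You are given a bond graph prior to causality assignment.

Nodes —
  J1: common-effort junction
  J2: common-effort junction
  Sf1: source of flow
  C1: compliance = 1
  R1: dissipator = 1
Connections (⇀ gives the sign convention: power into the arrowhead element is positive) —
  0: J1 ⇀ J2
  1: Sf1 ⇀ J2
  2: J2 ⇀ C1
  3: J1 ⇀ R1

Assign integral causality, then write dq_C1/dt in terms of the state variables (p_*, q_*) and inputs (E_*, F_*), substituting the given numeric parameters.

dq_C1/dt = F_Sf1 - q_C1

#1 →Sf1  (Sf1 fixes flow; stroke at Sf1)
#2 →J2  (prefer integral on C1)
#0 →J1  (0-jn J2 has e-setter on 2)
#3 →R1  (J1 effort already set via bond 0)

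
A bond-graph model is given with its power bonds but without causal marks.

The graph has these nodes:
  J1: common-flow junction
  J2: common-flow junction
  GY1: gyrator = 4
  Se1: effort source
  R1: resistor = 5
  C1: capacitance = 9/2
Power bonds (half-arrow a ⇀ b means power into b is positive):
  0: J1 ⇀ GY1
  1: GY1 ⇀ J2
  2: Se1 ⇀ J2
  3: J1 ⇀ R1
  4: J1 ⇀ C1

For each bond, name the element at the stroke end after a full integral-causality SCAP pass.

bond 0 stroke→GY1
bond 1 stroke→GY1
bond 2 stroke→J2
bond 3 stroke→J1
bond 4 stroke→J1

bond 2 |J2  (Se1 fixes effort; stroke away)
bond 1 |GY1  (J2: last free bond brings flow in)
bond 0 |GY1  (GY GY1: same side as bond 1)
bond 3 |J1  (J1 flow already set via bond 0)
bond 4 |J1  (J1: bond 0 brought flow, rest push out)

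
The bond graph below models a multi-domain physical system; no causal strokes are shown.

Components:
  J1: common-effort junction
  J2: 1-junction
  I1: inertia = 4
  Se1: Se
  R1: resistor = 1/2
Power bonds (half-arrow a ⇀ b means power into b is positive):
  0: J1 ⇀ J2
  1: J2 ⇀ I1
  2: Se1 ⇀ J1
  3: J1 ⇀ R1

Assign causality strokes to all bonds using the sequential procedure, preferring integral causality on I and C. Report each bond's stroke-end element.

b2 |J1  (Se1 (Se) sets effort on bond)
b0 |J2  (0-jn J1 has e-setter on 2)
b3 |R1  (J1 effort already set via bond 2)
b1 |I1  (J2 needs exactly one f-in)

β0 stroke→J2
β1 stroke→I1
β2 stroke→J1
β3 stroke→R1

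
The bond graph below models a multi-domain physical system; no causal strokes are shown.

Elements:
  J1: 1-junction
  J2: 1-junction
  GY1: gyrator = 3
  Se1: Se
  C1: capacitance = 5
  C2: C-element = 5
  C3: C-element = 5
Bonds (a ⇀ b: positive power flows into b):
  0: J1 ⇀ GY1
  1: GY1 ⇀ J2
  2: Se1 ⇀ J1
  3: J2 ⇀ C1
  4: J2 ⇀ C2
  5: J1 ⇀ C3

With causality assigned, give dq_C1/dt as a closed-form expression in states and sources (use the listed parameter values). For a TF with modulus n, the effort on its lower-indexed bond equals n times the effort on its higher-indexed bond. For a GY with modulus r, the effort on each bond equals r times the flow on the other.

dq_C1/dt = E_Se1/3 - q_C3/15

#2 →J1  (source Se1 imposes e)
#3 →J2  (C1 integral (e out))
#4 →J2  (C2 outputs effort q/C2)
#1 →GY1  (only one flow-in slot at J2)
#0 →GY1  (GY1 both-in/both-out from 1)
#5 →J1  (J1: bond 0 brought flow, rest push out)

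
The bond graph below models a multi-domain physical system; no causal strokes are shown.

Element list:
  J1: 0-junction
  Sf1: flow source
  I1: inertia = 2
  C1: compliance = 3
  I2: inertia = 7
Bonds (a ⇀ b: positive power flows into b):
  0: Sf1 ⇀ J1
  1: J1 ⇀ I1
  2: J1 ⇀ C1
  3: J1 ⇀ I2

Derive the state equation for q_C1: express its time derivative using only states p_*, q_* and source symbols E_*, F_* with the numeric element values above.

#0 |Sf1  (Sf1: flow source, stroke at near end)
#1 |I1  (I1 outputs flow p/I1)
#2 |J1  (C1: C, integral causality)
#3 |I2  (common-e at J1 fixed by 2)

dq_C1/dt = F_Sf1 - p_I1/2 - p_I2/7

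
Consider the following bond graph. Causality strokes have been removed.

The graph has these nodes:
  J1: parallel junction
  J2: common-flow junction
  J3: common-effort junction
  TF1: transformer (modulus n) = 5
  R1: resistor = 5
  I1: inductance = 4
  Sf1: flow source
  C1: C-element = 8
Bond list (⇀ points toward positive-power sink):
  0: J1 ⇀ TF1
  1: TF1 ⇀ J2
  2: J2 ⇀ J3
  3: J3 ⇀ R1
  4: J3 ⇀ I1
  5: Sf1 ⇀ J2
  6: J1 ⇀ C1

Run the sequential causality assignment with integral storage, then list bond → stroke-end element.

#5 stroke→Sf1  (source Sf1 imposes f)
#1 stroke→J2  (J2: bond 5 brought flow, rest push out)
#2 stroke→J2  (J2 flow already set via bond 5)
#0 stroke→TF1  (TF1: transformer flips bond 1)
#6 stroke→J1  (closing 0-jn rule on J1)
#4 stroke→I1  (I1 integral (f out))
#3 stroke→J3  (J3 needs exactly one e-in)

bond 0 |TF1
bond 1 |J2
bond 2 |J2
bond 3 |J3
bond 4 |I1
bond 5 |Sf1
bond 6 |J1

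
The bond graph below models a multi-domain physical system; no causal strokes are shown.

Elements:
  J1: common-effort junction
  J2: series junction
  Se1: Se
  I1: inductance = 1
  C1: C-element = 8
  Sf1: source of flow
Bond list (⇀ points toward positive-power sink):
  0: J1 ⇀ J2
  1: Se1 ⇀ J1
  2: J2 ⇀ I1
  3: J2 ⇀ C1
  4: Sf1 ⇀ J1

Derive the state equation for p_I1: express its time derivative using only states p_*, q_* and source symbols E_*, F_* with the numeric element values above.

dp_I1/dt = E_Se1 - q_C1/8

b1 |J1  (source Se1 imposes e)
b4 |Sf1  (source Sf1 imposes f)
b0 |J2  (J1: bond 1 brought effort, rest push out)
b2 |I1  (I1 integral (f out))
b3 |J2  (common-f at J2 fixed by 2)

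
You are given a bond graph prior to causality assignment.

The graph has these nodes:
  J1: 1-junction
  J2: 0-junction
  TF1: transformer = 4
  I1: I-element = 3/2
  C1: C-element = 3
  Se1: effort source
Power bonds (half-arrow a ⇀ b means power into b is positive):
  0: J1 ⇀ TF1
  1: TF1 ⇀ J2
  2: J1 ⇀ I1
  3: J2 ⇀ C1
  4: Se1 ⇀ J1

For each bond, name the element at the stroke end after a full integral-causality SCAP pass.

β4 |J1  (Se1: effort source, stroke at far end)
β2 |I1  (I1 outputs flow p/I1)
β0 |J1  (common-f at J1 fixed by 2)
β1 |TF1  (TF TF1: opposite of bond 0)
β3 |J2  (J2 needs exactly one e-in)

b0 |J1
b1 |TF1
b2 |I1
b3 |J2
b4 |J1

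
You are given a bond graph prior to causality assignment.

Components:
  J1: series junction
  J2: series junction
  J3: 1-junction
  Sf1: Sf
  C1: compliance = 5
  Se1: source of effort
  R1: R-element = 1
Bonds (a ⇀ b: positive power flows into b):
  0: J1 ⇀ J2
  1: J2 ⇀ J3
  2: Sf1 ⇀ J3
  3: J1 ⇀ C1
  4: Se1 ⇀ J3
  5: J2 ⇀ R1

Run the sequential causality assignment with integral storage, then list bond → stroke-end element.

#2 stroke at Sf1  (Sf1: flow source, stroke at near end)
#4 stroke at J3  (Se1 fixes effort; stroke away)
#1 stroke at J3  (1-jn J3 has f-setter on 2)
#0 stroke at J2  (J2 flow already set via bond 1)
#5 stroke at J2  (common-f at J2 fixed by 1)
#3 stroke at J1  (common-f at J1 fixed by 0)

β0 stroke→J2
β1 stroke→J3
β2 stroke→Sf1
β3 stroke→J1
β4 stroke→J3
β5 stroke→J2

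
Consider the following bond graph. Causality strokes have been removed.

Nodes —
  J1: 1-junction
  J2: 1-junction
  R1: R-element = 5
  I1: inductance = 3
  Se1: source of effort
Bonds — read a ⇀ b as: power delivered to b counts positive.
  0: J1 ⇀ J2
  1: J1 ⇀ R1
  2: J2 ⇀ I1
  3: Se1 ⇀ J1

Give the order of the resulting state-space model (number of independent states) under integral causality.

1  (I1 all integral)

#3 |J1  (Se1 (Se) sets effort on bond)
#2 |I1  (prefer integral on I1)
#0 |J2  (J2: bond 2 brought flow, rest push out)
#1 |J1  (J1 flow already set via bond 0)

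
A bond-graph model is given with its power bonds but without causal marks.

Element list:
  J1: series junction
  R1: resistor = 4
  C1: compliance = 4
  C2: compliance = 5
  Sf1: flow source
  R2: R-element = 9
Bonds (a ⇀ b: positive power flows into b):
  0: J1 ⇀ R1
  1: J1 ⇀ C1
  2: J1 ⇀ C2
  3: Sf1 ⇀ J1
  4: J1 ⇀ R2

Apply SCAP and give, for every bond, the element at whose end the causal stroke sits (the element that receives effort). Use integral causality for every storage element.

bond 0 stroke at J1
bond 1 stroke at J1
bond 2 stroke at J1
bond 3 stroke at Sf1
bond 4 stroke at J1

β3 |Sf1  (source Sf1 imposes f)
β0 |J1  (J1: bond 3 brought flow, rest push out)
β1 |J1  (1-jn J1 has f-setter on 3)
β2 |J1  (1-jn J1 has f-setter on 3)
β4 |J1  (1-jn J1 has f-setter on 3)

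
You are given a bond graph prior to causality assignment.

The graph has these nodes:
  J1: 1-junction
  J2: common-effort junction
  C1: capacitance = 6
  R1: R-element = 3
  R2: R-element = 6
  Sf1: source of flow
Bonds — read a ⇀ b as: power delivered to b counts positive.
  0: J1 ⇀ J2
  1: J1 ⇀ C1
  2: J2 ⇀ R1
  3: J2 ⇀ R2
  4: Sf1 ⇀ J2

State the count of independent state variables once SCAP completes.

1  (C1 all integral)

β4 stroke→Sf1  (Sf1 fixes flow; stroke at Sf1)
β1 stroke→J1  (C1: C, integral causality)
β0 stroke→J2  (J1 needs exactly one f-in)
β2 stroke→R1  (J2: bond 0 brought effort, rest push out)
β3 stroke→R2  (common-e at J2 fixed by 0)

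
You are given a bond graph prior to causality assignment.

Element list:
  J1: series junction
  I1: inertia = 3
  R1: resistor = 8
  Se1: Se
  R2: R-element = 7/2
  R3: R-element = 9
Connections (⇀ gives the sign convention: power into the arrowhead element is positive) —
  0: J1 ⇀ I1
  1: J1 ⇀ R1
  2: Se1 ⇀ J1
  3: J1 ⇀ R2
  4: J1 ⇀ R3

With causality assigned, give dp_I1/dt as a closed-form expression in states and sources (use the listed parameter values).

#2 stroke→J1  (Se1 (Se) sets effort on bond)
#0 stroke→I1  (I1 integral (f out))
#1 stroke→J1  (J1 flow already set via bond 0)
#3 stroke→J1  (J1 flow already set via bond 0)
#4 stroke→J1  (J1 flow already set via bond 0)

dp_I1/dt = E_Se1 - 41*p_I1/6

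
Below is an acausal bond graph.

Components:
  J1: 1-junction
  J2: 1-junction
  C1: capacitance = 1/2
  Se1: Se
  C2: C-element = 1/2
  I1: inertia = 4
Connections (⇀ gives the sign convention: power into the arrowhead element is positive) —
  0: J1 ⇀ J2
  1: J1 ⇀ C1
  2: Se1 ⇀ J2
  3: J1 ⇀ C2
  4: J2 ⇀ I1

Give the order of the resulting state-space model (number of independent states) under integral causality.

3  (C1, C2, I1 all integral)

#2 →J2  (Se1: effort source, stroke at far end)
#1 →J1  (C1 integral (e out))
#3 →J1  (C2: C, integral causality)
#0 →J2  (J1 needs exactly one f-in)
#4 →I1  (J2 needs exactly one f-in)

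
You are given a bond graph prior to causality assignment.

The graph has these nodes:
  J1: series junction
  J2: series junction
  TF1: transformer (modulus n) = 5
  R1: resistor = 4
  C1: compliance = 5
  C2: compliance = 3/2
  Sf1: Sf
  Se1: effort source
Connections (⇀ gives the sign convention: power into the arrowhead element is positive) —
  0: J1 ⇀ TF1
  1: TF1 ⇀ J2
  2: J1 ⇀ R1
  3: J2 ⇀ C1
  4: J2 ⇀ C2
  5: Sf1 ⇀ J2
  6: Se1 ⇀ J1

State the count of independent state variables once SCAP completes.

β5 stroke at Sf1  (Sf1: flow source, stroke at near end)
β6 stroke at J1  (source Se1 imposes e)
β1 stroke at J2  (common-f at J2 fixed by 5)
β3 stroke at J2  (common-f at J2 fixed by 5)
β4 stroke at J2  (common-f at J2 fixed by 5)
β0 stroke at TF1  (through TF1, causality passes straight; one stroke at TF1)
β2 stroke at J1  (J1 flow already set via bond 0)

2  (C1, C2 all integral)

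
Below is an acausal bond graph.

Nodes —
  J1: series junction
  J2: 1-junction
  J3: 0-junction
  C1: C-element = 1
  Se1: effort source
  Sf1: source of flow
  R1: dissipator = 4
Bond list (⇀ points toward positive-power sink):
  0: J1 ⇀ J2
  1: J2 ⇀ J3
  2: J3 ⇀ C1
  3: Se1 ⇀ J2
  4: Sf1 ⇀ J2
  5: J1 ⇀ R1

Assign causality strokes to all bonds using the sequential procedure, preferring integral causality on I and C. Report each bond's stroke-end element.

b0 stroke at J2
b1 stroke at J2
b2 stroke at J3
b3 stroke at J2
b4 stroke at Sf1
b5 stroke at J1

bond 3 |J2  (Se1 fixes effort; stroke away)
bond 4 |Sf1  (Sf1: flow source, stroke at near end)
bond 0 |J2  (1-jn J2 has f-setter on 4)
bond 1 |J2  (J2 flow already set via bond 4)
bond 2 |J3  (only one effort-in slot at J3)
bond 5 |J1  (1-jn J1 has f-setter on 0)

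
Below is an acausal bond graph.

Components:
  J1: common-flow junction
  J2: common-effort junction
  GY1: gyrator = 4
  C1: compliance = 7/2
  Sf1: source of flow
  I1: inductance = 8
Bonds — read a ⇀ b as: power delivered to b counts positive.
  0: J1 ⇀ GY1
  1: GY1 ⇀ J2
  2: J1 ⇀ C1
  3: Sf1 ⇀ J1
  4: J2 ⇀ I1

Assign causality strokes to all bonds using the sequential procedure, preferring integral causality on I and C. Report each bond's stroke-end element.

b0 →J1
b1 →J2
b2 →J1
b3 →Sf1
b4 →I1

b3 stroke at Sf1  (Sf1: flow source, stroke at near end)
b0 stroke at J1  (common-f at J1 fixed by 3)
b2 stroke at J1  (J1 flow already set via bond 3)
b1 stroke at J2  (GY1: gyrator matches bond 0)
b4 stroke at I1  (J2 effort already set via bond 1)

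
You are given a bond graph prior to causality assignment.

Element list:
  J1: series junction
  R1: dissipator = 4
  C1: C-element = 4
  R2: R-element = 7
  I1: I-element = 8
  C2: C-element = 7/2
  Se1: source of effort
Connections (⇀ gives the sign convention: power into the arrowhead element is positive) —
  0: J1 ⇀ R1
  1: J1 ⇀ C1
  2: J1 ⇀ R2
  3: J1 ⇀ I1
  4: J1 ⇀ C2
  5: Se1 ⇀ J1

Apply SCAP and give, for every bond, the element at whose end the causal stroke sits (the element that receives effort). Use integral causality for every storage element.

#0 stroke→J1
#1 stroke→J1
#2 stroke→J1
#3 stroke→I1
#4 stroke→J1
#5 stroke→J1

β5 →J1  (Se1 (Se) sets effort on bond)
β1 →J1  (C1: C, integral causality)
β3 →I1  (I1 outputs flow p/I1)
β0 →J1  (1-jn J1 has f-setter on 3)
β2 →J1  (common-f at J1 fixed by 3)
β4 →J1  (common-f at J1 fixed by 3)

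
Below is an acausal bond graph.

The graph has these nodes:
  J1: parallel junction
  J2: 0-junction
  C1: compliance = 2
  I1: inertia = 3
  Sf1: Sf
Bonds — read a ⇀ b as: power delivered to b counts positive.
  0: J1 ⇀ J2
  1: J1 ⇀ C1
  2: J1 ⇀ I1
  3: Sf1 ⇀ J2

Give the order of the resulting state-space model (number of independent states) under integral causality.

2  (C1, I1 all integral)

β3 |Sf1  (Sf1 (Sf) sets flow on bond)
β0 |J2  (J2 needs exactly one e-in)
β1 |J1  (C1 outputs effort q/C1)
β2 |I1  (common-e at J1 fixed by 1)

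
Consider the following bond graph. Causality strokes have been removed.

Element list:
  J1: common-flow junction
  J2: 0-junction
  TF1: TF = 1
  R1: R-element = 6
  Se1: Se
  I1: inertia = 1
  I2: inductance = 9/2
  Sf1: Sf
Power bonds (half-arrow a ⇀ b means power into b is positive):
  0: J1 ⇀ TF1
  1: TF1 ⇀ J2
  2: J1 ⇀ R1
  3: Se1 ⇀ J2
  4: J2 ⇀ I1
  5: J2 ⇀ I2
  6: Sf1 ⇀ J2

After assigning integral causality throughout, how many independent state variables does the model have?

2  (I1, I2 all integral)

b3 |J2  (Se1 fixes effort; stroke away)
b6 |Sf1  (Sf1 fixes flow; stroke at Sf1)
b1 |TF1  (0-jn J2 has e-setter on 3)
b4 |I1  (J2: bond 3 brought effort, rest push out)
b5 |I2  (J2: bond 3 brought effort, rest push out)
b0 |J1  (TF1: transformer flips bond 1)
b2 |R1  (only one flow-in slot at J1)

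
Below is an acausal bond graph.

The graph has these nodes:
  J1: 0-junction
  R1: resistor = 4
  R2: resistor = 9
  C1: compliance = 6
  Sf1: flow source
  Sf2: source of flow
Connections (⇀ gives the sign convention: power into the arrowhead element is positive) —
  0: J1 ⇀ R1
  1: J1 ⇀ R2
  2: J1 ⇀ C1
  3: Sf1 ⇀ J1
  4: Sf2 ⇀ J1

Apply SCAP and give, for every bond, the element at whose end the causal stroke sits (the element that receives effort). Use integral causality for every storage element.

bond 0 |R1
bond 1 |R2
bond 2 |J1
bond 3 |Sf1
bond 4 |Sf2

bond 3 stroke at Sf1  (Sf1 fixes flow; stroke at Sf1)
bond 4 stroke at Sf2  (Sf2 (Sf) sets flow on bond)
bond 2 stroke at J1  (C1 outputs effort q/C1)
bond 0 stroke at R1  (J1: bond 2 brought effort, rest push out)
bond 1 stroke at R2  (J1: bond 2 brought effort, rest push out)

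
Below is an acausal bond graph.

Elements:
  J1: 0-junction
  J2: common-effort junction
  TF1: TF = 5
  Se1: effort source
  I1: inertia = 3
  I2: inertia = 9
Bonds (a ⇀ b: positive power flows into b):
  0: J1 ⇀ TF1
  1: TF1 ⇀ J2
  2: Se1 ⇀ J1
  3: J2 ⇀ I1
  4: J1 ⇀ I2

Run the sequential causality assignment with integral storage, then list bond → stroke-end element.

bond 2 →J1  (Se1: effort source, stroke at far end)
bond 0 →TF1  (J1 effort already set via bond 2)
bond 4 →I2  (common-e at J1 fixed by 2)
bond 1 →J2  (TF1 one-in-one-out from 0)
bond 3 →I1  (J2 effort already set via bond 1)

#0 stroke→TF1
#1 stroke→J2
#2 stroke→J1
#3 stroke→I1
#4 stroke→I2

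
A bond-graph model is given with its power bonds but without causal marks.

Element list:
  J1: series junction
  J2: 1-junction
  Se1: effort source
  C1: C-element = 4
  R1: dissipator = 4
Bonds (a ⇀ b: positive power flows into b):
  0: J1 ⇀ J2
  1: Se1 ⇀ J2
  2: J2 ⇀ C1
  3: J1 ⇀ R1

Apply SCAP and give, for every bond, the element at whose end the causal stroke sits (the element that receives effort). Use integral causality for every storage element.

bond 0 →J1
bond 1 →J2
bond 2 →J2
bond 3 →R1

#1 |J2  (source Se1 imposes e)
#2 |J2  (C1 outputs effort q/C1)
#0 |J1  (J2: last free bond brings flow in)
#3 |R1  (closing 1-jn rule on J1)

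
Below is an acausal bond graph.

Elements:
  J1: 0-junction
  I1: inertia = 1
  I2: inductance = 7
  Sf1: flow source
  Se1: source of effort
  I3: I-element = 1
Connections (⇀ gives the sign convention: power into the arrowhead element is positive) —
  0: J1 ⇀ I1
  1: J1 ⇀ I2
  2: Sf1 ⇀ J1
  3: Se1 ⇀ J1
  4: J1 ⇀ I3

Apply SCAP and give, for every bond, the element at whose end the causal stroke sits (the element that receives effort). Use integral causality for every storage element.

β2 →Sf1  (Sf1 fixes flow; stroke at Sf1)
β3 →J1  (Se1 (Se) sets effort on bond)
β0 →I1  (J1 effort already set via bond 3)
β1 →I2  (common-e at J1 fixed by 3)
β4 →I3  (J1 effort already set via bond 3)

β0 stroke→I1
β1 stroke→I2
β2 stroke→Sf1
β3 stroke→J1
β4 stroke→I3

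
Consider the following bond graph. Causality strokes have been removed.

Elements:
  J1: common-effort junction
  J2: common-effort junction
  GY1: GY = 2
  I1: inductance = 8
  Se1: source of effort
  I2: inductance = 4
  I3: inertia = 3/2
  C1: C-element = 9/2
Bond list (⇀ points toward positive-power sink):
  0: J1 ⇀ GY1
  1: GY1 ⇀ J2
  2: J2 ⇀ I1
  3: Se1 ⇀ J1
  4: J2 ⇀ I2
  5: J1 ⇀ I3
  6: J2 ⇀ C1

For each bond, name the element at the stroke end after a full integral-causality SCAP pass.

β3 →J1  (Se1 fixes effort; stroke away)
β0 →GY1  (0-jn J1 has e-setter on 3)
β5 →I3  (common-e at J1 fixed by 3)
β1 →GY1  (GY1 both-in/both-out from 0)
β2 →I1  (prefer integral on I1)
β4 →I2  (I2 outputs flow p/I2)
β6 →J2  (J2: last free bond brings effort in)

bond 0 →GY1
bond 1 →GY1
bond 2 →I1
bond 3 →J1
bond 4 →I2
bond 5 →I3
bond 6 →J2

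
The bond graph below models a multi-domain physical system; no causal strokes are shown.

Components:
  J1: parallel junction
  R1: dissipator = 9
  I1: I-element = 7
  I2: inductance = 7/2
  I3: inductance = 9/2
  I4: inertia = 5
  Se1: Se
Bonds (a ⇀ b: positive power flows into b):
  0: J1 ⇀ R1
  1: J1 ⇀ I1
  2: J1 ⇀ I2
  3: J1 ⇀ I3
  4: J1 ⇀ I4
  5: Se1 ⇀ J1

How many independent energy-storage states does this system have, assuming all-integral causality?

#5 |J1  (Se1: effort source, stroke at far end)
#0 |R1  (common-e at J1 fixed by 5)
#1 |I1  (J1 effort already set via bond 5)
#2 |I2  (J1: bond 5 brought effort, rest push out)
#3 |I3  (common-e at J1 fixed by 5)
#4 |I4  (J1: bond 5 brought effort, rest push out)

4  (I1, I2, I3, I4 all integral)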